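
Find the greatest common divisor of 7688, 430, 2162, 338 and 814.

2

gcd(7688, 430): 7688 = 17·430 + 378; 430 = 1·378 + 52; 378 = 7·52 + 14; 52 = 3·14 + 10; 14 = 1·10 + 4; 10 = 2·4 + 2; 4 = 2·2 + 0 → 2
gcd(2, 2162): 2162 = 1081·2 + 0 → 2
gcd(2, 338): 338 = 169·2 + 0 → 2
gcd(2, 814): 814 = 407·2 + 0 → 2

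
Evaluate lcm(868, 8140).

868 = 2² · 7 · 31; 8140 = 2² · 5 · 11 · 37
max exponents: 2² · 5 · 7 · 11 · 31 · 37 = 1766380

1766380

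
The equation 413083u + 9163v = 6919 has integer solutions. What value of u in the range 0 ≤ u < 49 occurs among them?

46

Euclid: 413083 = 45·9163 + 748; 9163 = 12·748 + 187; 748 = 4·187 + 0 → gcd = 187; 6919 = 187·37.
Back-substitution yields 413083·(-12) + 9163·(541) = 187, so one solution is u = -12·37 = -444, v = 541·37 = 20017.
Solutions in u differ by 9163/187 = 49; the one in [0, 49) is -444 mod 49 = 46.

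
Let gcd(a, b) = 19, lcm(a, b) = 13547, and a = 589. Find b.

437

a·b = gcd·lcm = 19·13547 = 257393, so b = 257393/589 = 437.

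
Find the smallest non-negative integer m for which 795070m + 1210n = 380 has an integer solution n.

Reduce mod 1210: 795070m ≡ 380 (mod 1210). With g = gcd(795070, 1210) = 10 dividing 380, divide through: 79507m ≡ 38 (mod 121).
Since gcd(79507, 121) = 1, m ≡ 38·(79507)⁻¹ ≡ 28 (mod 121). Smallest non-negative: 28.

28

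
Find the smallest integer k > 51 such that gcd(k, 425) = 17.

Multiples of 17 above 51: 17·4, 17·5, … . Need the cofactor coprime to 425/17 = 25.
Checking s = 4, 5, … the first with gcd(s, 25) = 1 is s = 4, giving 68.

68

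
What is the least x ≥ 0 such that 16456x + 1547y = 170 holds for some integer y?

19

gcd(16456, 1547) = 17 (Euclid: 16456 = 10·1547 + 986; 1547 = 1·986 + 561; 986 = 1·561 + 425; 561 = 1·425 + 136; 425 = 3·136 + 17; 136 = 8·17 + 0), and 17 | 170.
Extended Euclid: 16456·(11) + 1547·(-117) = 17. Scale by 10: x₀ = 110.
General solution x = x₀ + 91t; reducing mod 91 gives x = 19 (and y = -202).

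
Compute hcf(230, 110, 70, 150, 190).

230 = 2 · 5 · 23; 110 = 2 · 5 · 11; 70 = 2 · 5 · 7; 150 = 2 · 3 · 5²; 190 = 2 · 5 · 19
gcd takes min exponent of each prime: 2 · 5 = 10

10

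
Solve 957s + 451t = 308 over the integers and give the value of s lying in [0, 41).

22

gcd(957, 451) = 11 (Euclid: 957 = 2·451 + 55; 451 = 8·55 + 11; 55 = 5·11 + 0), and 11 | 308.
Extended Euclid: 957·(-8) + 451·(17) = 11. Scale by 28: s₀ = -224.
General solution s = s₀ + 41k; reducing mod 41 gives s = 22 (and t = -46).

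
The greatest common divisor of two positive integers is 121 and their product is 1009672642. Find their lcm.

8344402

gcd·lcm = product, so lcm = 1009672642/121 = 8344402.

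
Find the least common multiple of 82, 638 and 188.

82 = 2 · 41; 638 = 2 · 11 · 29; 188 = 2² · 47
lcm takes max exponent of each prime: 2² · 11 · 29 · 41 · 47 = 2458852

2458852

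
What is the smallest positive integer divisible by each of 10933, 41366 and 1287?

lcm(10933, 41366) = 10933·41366/gcd = 452254478/13 = 34788806
lcm(34788806, 1287) = 34788806·1287/gcd = 44773193322/13 = 3444091794

3444091794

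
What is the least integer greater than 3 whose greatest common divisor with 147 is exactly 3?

147 = 3·49. Any k with gcd(k, 147) = 3 is a multiple of 3, say 3s, with s coprime to 49.
Need s > 3/3, so s ≥ 2. First s ≥ 2 with gcd(s, 49) = 1 is s = 2. Thus k = 3·2 = 6.

6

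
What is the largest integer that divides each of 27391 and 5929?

27391 = 7² · 13 · 43
5929 = 7² · 11²
Common: 7² = 49

49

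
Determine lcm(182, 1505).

gcd first: 1505 = 8·182 + 49; 182 = 3·49 + 35; 49 = 1·35 + 14; 35 = 2·14 + 7; 14 = 2·7 + 0 → gcd = 7
lcm = 182·1505/gcd = 273910/7 = 39130

39130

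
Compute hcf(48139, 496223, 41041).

91

gcd(48139, 496223): 496223 = 10·48139 + 14833; 48139 = 3·14833 + 3640; 14833 = 4·3640 + 273; 3640 = 13·273 + 91; 273 = 3·91 + 0 → 91
gcd(91, 41041): 41041 = 451·91 + 0 → 91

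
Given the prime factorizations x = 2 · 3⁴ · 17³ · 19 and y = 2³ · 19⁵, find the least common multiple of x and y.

7882968202776

max exponent per prime: 2³ · 3⁴ · 17³ · 19⁵ = 7882968202776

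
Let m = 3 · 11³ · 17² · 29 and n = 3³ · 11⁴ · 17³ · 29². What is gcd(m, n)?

33465333

min exponent per shared prime: 3 · 11³ · 17² · 29 = 33465333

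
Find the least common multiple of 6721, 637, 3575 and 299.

6721 = 11 · 13 · 47; 637 = 7² · 13; 3575 = 5² · 11 · 13; 299 = 13 · 23
lcm takes max exponent of each prime: 5² · 7² · 11 · 13 · 23 · 47 = 189364175

189364175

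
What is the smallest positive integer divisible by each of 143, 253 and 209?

143 = 11 · 13; 253 = 11 · 23; 209 = 11 · 19
lcm takes max exponent of each prime: 11 · 13 · 19 · 23 = 62491

62491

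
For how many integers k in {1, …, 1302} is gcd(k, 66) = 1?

395

66 = 2·3·11. Inclusion–exclusion on these primes:
1302 − ⌊1302/2⌋ − ⌊1302/3⌋ − ⌊1302/11⌋ + ⌊1302/6⌋ + ⌊1302/22⌋ + ⌊1302/33⌋ − ⌊1302/66⌋ = 395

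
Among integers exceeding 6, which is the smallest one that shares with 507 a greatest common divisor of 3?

gcd(a, 507) = 3 forces 3 | a; write a = 3s. Then gcd(3s, 3·169) = 3·gcd(s, 169), so need gcd(s, 169) = 1.
3s > 6 gives s ≥ 3. The least s ≥ 3 coprime to 169 is 3, so a = 3·3 = 9.

9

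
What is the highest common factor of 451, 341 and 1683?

11

gcd(451, 341): 451 = 1·341 + 110; 341 = 3·110 + 11; 110 = 10·11 + 0 → 11
gcd(11, 1683): 1683 = 153·11 + 0 → 11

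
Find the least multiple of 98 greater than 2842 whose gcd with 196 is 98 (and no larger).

Multiples of 98 above 2842: 98·30, 98·31, … . Need the cofactor coprime to 196/98 = 2.
Checking s = 30, 31, … the first with gcd(s, 2) = 1 is s = 31, giving 3038.

3038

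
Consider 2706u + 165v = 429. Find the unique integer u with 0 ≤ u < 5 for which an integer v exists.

Euclid: 2706 = 16·165 + 66; 165 = 2·66 + 33; 66 = 2·33 + 0 → gcd = 33; 429 = 33·13.
Back-substitution yields 2706·(-2) + 165·(33) = 33, so one solution is u = -2·13 = -26, v = 33·13 = 429.
Solutions in u differ by 165/33 = 5; the one in [0, 5) is -26 mod 5 = 4.

4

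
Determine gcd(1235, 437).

19

1235 = 5 · 13 · 19
437 = 19 · 23
Common: 19 = 19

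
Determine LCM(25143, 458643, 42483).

lcm(25143, 458643) = 25143·458643/gcd = 11531660949/867 = 13300647
lcm(13300647, 42483) = 13300647·42483/gcd = 565051386501/867 = 651731703

651731703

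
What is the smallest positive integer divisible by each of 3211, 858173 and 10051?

76721524373

3211 = 13² · 19; 858173 = 19 · 31² · 47; 10051 = 19 · 23²
lcm takes max exponent of each prime: 13² · 19 · 23² · 31² · 47 = 76721524373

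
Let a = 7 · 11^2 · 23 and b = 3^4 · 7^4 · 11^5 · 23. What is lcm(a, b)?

max exponent per prime: 3^4 · 7^4 · 11^5 · 23 = 720391269213

720391269213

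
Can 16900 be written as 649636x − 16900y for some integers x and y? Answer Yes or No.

Yes

gcd(649636, 16900): 649636 = 38·16900 + 7436; 16900 = 2·7436 + 2028; 7436 = 3·2028 + 1352; 2028 = 1·1352 + 676; 1352 = 2·676 + 0 → 676
676 divides 16900, so a solution exists.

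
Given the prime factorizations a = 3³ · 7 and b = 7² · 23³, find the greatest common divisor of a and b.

min exponent per shared prime: 7 = 7

7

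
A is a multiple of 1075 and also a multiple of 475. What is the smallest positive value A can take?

20425

1075 = 5² · 43; 475 = 5² · 19
max exponents: 5² · 19 · 43 = 20425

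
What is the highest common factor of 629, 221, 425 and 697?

17

629 = 17 · 37; 221 = 13 · 17; 425 = 5² · 17; 697 = 17 · 41
gcd takes min exponent of each prime: 17 = 17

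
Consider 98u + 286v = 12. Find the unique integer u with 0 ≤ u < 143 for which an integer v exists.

gcd(98, 286) = 2 (Euclid: 286 = 2·98 + 90; 98 = 1·90 + 8; 90 = 11·8 + 2; 8 = 4·2 + 0), and 2 | 12.
Extended Euclid: 98·(-35) + 286·(12) = 2. Scale by 6: u₀ = -210.
General solution u = u₀ + 143t; reducing mod 143 gives u = 76 (and v = -26).

76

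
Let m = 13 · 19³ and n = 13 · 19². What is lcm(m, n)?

max exponent per prime: 13 · 19³ = 89167

89167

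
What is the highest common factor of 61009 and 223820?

Euclid: 223820 = 3·61009 + 40793; 61009 = 1·40793 + 20216; 40793 = 2·20216 + 361; 20216 = 56·361 + 0. Last nonzero remainder: 361.

361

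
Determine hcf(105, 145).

105 = 3 · 5 · 7
145 = 5 · 29
Common: 5 = 5

5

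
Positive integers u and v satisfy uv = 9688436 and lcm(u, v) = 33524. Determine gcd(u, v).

From gcd × lcm = uv: gcd = 9688436 / 33524 = 289.

289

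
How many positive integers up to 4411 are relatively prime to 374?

1887

Prime factors of 374: 2, 11, 17. Count integers ≤ 4411 divisible by none of them.
By inclusion–exclusion: 4411 − ⌊4411/2⌋ − ⌊4411/11⌋ − ⌊4411/17⌋ + ⌊4411/22⌋ + ⌊4411/34⌋ + ⌊4411/187⌋ − ⌊4411/374⌋ = 1887.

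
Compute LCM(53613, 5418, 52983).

53613 = 3² · 7 · 23 · 37; 5418 = 2 · 3² · 7 · 43; 52983 = 3² · 7 · 29²
lcm takes max exponent of each prime: 2 · 3² · 7 · 23 · 29² · 37 · 43 = 3877613838

3877613838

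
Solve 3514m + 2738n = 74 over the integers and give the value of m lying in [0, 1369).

Reduce mod 2738: 3514m ≡ 74 (mod 2738). With g = gcd(3514, 2738) = 2 dividing 74, divide through: 1757m ≡ 37 (mod 1369).
Since gcd(1757, 1369) = 1, m ≡ 37·(1757)⁻¹ ≡ 1295 (mod 1369). Smallest non-negative: 1295.

1295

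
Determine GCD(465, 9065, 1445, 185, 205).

465 = 3 · 5 · 31; 9065 = 5 · 7² · 37; 1445 = 5 · 17²; 185 = 5 · 37; 205 = 5 · 41
gcd takes min exponent of each prime: 5 = 5

5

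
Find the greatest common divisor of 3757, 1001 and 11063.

13

3757 = 13 · 17²; 1001 = 7 · 11 · 13; 11063 = 13 · 23 · 37
gcd takes min exponent of each prime: 13 = 13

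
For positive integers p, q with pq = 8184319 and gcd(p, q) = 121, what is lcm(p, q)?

67639

gcd·lcm = product, so lcm = 8184319/121 = 67639.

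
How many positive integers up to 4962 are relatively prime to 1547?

3696

1547 = 7·13·17. Inclusion–exclusion on these primes:
4962 − ⌊4962/7⌋ − ⌊4962/13⌋ − ⌊4962/17⌋ + ⌊4962/91⌋ + ⌊4962/119⌋ + ⌊4962/221⌋ − ⌊4962/1547⌋ = 3696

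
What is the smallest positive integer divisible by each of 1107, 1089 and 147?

6563403

1107 = 3³ · 41; 1089 = 3² · 11²; 147 = 3 · 7²
lcm takes max exponent of each prime: 3³ · 7² · 11² · 41 = 6563403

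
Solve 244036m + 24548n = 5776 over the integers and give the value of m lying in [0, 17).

13

gcd(244036, 24548) = 1444 (Euclid: 244036 = 9·24548 + 23104; 24548 = 1·23104 + 1444; 23104 = 16·1444 + 0), and 1444 | 5776.
Extended Euclid: 244036·(-1) + 24548·(10) = 1444. Scale by 4: m₀ = -4.
General solution m = m₀ + 17t; reducing mod 17 gives m = 13 (and n = -129).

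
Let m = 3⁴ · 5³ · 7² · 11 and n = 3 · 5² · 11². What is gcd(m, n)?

825

min exponent per shared prime: 3 · 5² · 11 = 825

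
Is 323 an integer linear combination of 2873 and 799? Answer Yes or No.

Yes

gcd(2873, 799): 2873 = 3·799 + 476; 799 = 1·476 + 323; 476 = 1·323 + 153; 323 = 2·153 + 17; 153 = 9·17 + 0 → 17
17 divides 323, so a solution exists.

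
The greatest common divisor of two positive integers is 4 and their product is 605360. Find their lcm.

151340

gcd·lcm = product, so lcm = 605360/4 = 151340.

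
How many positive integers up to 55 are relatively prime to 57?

57 = 3·19. Inclusion–exclusion on these primes:
55 − ⌊55/3⌋ − ⌊55/19⌋ + ⌊55/57⌋ = 35

35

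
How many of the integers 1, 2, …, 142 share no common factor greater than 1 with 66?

43

66 = 2·3·11. Inclusion–exclusion on these primes:
142 − ⌊142/2⌋ − ⌊142/3⌋ − ⌊142/11⌋ + ⌊142/6⌋ + ⌊142/22⌋ + ⌊142/33⌋ − ⌊142/66⌋ = 43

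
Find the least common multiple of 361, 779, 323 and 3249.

2264553

361 = 19²; 779 = 19 · 41; 323 = 17 · 19; 3249 = 3² · 19²
lcm takes max exponent of each prime: 3² · 17 · 19² · 41 = 2264553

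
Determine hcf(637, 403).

Euclid: 637 = 1·403 + 234; 403 = 1·234 + 169; 234 = 1·169 + 65; 169 = 2·65 + 39; 65 = 1·39 + 26; 39 = 1·26 + 13; 26 = 2·13 + 0. Last nonzero remainder: 13.

13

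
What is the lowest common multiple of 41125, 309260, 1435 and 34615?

313504593500

41125 = 5³ · 7 · 47; 309260 = 2² · 5 · 7 · 47²; 1435 = 5 · 7 · 41; 34615 = 5 · 7 · 23 · 43
lcm takes max exponent of each prime: 2² · 5³ · 7 · 23 · 41 · 43 · 47² = 313504593500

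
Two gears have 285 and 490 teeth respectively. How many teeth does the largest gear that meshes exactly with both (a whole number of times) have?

5

Euclid: 490 = 1·285 + 205; 285 = 1·205 + 80; 205 = 2·80 + 45; 80 = 1·45 + 35; 45 = 1·35 + 10; 35 = 3·10 + 5; 10 = 2·5 + 0. Last nonzero remainder: 5.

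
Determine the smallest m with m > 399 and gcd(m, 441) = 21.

420

Multiples of 21 above 399: 21·20, 21·21, … . Need the cofactor coprime to 441/21 = 21.
Checking s = 20, 21, … the first with gcd(s, 21) = 1 is s = 20, giving 420.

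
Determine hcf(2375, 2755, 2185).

2375 = 5³ · 19; 2755 = 5 · 19 · 29; 2185 = 5 · 19 · 23
gcd takes min exponent of each prime: 5 · 19 = 95

95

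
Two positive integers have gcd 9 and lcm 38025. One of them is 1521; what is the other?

Using uv = gcd(u,v)·lcm(u,v) = 9·38025 = 342225, we get v = 342225/1521 = 225.

225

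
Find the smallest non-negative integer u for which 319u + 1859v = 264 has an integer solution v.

Reduce mod 1859: 319u ≡ 264 (mod 1859). With g = gcd(319, 1859) = 11 dividing 264, divide through: 29u ≡ 24 (mod 169).
Since gcd(29, 169) = 1, u ≡ 24·(29)⁻¹ ≡ 164 (mod 169). Smallest non-negative: 164.

164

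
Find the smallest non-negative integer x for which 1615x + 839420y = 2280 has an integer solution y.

3120

Reduce mod 839420: 1615x ≡ 2280 (mod 839420). With g = gcd(1615, 839420) = 95 dividing 2280, divide through: 17x ≡ 24 (mod 8836).
Since gcd(17, 8836) = 1, x ≡ 24·(17)⁻¹ ≡ 3120 (mod 8836). Smallest non-negative: 3120.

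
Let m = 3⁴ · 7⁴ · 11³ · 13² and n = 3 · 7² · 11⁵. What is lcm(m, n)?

5293309760739

max exponent per prime: 3⁴ · 7⁴ · 11⁵ · 13² = 5293309760739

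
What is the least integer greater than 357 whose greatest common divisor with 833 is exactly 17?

Multiples of 17 above 357: 17·22, 17·23, … . Need the cofactor coprime to 833/17 = 49.
Checking s = 22, 23, … the first with gcd(s, 49) = 1 is s = 22, giving 374.

374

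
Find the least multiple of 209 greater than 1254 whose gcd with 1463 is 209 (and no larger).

Multiples of 209 above 1254: 209·7, 209·8, … . Need the cofactor coprime to 1463/209 = 7.
Checking s = 7, 8, … the first with gcd(s, 7) = 1 is s = 8, giving 1672.

1672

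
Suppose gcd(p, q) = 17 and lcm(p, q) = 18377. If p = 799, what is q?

391

Using pq = gcd(p,q)·lcm(p,q) = 17·18377 = 312409, we get q = 312409/799 = 391.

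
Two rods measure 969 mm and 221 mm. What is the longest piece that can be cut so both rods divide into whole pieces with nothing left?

17

Euclid: 969 = 4·221 + 85; 221 = 2·85 + 51; 85 = 1·51 + 34; 51 = 1·34 + 17; 34 = 2·17 + 0. Last nonzero remainder: 17.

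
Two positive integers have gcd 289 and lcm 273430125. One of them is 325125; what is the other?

a·b = gcd·lcm = 289·273430125 = 79021306125, so b = 79021306125/325125 = 243049.

243049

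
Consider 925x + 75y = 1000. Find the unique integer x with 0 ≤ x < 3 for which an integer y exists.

1

Reduce mod 75: 925x ≡ 1000 (mod 75). With g = gcd(925, 75) = 25 dividing 1000, divide through: 37x ≡ 40 (mod 3).
Since gcd(37, 3) = 1, x ≡ 40·(37)⁻¹ ≡ 1 (mod 3). Smallest non-negative: 1.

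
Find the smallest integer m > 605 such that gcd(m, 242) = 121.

gcd(m, 242) = 121 forces 121 | m; write m = 121s. Then gcd(121s, 121·2) = 121·gcd(s, 2), so need gcd(s, 2) = 1.
121s > 605 gives s ≥ 6. The least s ≥ 6 coprime to 2 is 7, so m = 121·7 = 847.

847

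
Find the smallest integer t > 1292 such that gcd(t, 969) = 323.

gcd(t, 969) = 323 forces 323 | t; write t = 323s. Then gcd(323s, 323·3) = 323·gcd(s, 3), so need gcd(s, 3) = 1.
323s > 1292 gives s ≥ 5. The least s ≥ 5 coprime to 3 is 5, so t = 323·5 = 1615.

1615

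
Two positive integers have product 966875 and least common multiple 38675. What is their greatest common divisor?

25

gcd·lcm = product, so gcd = 966875/38675 = 25.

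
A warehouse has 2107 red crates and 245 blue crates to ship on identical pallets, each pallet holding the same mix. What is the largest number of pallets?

49

Euclid: 2107 = 8·245 + 147; 245 = 1·147 + 98; 147 = 1·98 + 49; 98 = 2·49 + 0. Last nonzero remainder: 49.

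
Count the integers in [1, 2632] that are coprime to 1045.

1045 = 5·11·19. Inclusion–exclusion on these primes:
2632 − ⌊2632/5⌋ − ⌊2632/11⌋ − ⌊2632/19⌋ + ⌊2632/55⌋ + ⌊2632/95⌋ + ⌊2632/209⌋ − ⌊2632/1045⌋ = 1813

1813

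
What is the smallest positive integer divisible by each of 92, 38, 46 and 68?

29716

lcm(92, 38) = 92·38/gcd = 3496/2 = 1748
lcm(1748, 46) = 1748·46/gcd = 80408/46 = 1748
lcm(1748, 68) = 1748·68/gcd = 118864/4 = 29716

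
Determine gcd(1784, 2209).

Euclid: 2209 = 1·1784 + 425; 1784 = 4·425 + 84; 425 = 5·84 + 5; 84 = 16·5 + 4; 5 = 1·4 + 1; 4 = 4·1 + 0. Last nonzero remainder: 1.

1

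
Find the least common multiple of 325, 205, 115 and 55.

lcm(325, 205) = 325·205/gcd = 66625/5 = 13325
lcm(13325, 115) = 13325·115/gcd = 1532375/5 = 306475
lcm(306475, 55) = 306475·55/gcd = 16856125/5 = 3371225

3371225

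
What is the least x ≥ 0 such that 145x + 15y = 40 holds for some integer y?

1

Reduce mod 15: 145x ≡ 40 (mod 15). With g = gcd(145, 15) = 5 dividing 40, divide through: 29x ≡ 8 (mod 3).
Since gcd(29, 3) = 1, x ≡ 8·(29)⁻¹ ≡ 1 (mod 3). Smallest non-negative: 1.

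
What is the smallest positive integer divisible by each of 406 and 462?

gcd first: 462 = 1·406 + 56; 406 = 7·56 + 14; 56 = 4·14 + 0 → gcd = 14
lcm = 406·462/gcd = 187572/14 = 13398

13398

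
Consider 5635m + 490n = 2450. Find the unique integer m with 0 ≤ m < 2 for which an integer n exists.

0

Reduce mod 490: 5635m ≡ 2450 (mod 490). With g = gcd(5635, 490) = 245 dividing 2450, divide through: 23m ≡ 10 (mod 2).
Since gcd(23, 2) = 1, m ≡ 10·(23)⁻¹ ≡ 0 (mod 2). Smallest non-negative: 0.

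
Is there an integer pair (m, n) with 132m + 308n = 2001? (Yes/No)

No

By Bézout, 132m + 308n = 2001 has integer solutions iff gcd(132, 308) | 2001.
Euclid: 308 = 2·132 + 44; 132 = 3·44 + 0. gcd = 44; 2001 mod 44 = 21. No.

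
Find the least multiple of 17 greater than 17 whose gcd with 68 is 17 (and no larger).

Multiples of 17 above 17: 17·2, 17·3, … . Need the cofactor coprime to 68/17 = 4.
Checking s = 2, 3, … the first with gcd(s, 4) = 1 is s = 3, giving 51.

51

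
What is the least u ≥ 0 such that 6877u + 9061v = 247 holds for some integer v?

Euclid: 9061 = 1·6877 + 2184; 6877 = 3·2184 + 325; 2184 = 6·325 + 234; 325 = 1·234 + 91; 234 = 2·91 + 52; 91 = 1·52 + 39; 52 = 1·39 + 13; 39 = 3·13 + 0 → gcd = 13; 247 = 13·19.
Back-substitution yields 6877·(-195) + 9061·(148) = 13, so one solution is u = -195·19 = -3705, v = 148·19 = 2812.
Solutions in u differ by 9061/13 = 697; the one in [0, 697) is -3705 mod 697 = 477.

477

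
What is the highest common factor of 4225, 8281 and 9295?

169

4225 = 5² · 13²; 8281 = 7² · 13²; 9295 = 5 · 11 · 13²
gcd takes min exponent of each prime: 13² = 169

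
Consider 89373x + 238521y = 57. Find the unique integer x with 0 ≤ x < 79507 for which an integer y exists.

Reduce mod 238521: 89373x ≡ 57 (mod 238521). With g = gcd(89373, 238521) = 3 dividing 57, divide through: 29791x ≡ 19 (mod 79507).
Since gcd(29791, 79507) = 1, x ≡ 19·(29791)⁻¹ ≡ 10710 (mod 79507). Smallest non-negative: 10710.

10710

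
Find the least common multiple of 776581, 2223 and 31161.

776581 = 13 · 31 · 41 · 47; 2223 = 3² · 13 · 19; 31161 = 3 · 13 · 17 · 47
lcm takes max exponent of each prime: 3² · 13 · 17 · 19 · 31 · 41 · 47 = 2257520967

2257520967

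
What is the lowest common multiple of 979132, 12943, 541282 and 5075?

50747156386210900

979132 = 2² · 7 · 11² · 17²; 12943 = 7 · 43²; 541282 = 2 · 7 · 23 · 41²; 5075 = 5² · 7 · 29
lcm takes max exponent of each prime: 2² · 5² · 7 · 11² · 17² · 23 · 29 · 41² · 43² = 50747156386210900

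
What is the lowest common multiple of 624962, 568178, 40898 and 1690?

624962 = 2 · 13² · 43²; 568178 = 2 · 13² · 41²; 40898 = 2 · 11² · 13²; 1690 = 2 · 5 · 13²
lcm takes max exponent of each prime: 2 · 5 · 11² · 13² · 41² · 43² = 635589478810

635589478810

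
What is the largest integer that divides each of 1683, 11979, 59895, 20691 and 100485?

gcd(1683, 11979): 11979 = 7·1683 + 198; 1683 = 8·198 + 99; 198 = 2·99 + 0 → 99
gcd(99, 59895): 59895 = 605·99 + 0 → 99
gcd(99, 20691): 20691 = 209·99 + 0 → 99
gcd(99, 100485): 100485 = 1015·99 + 0 → 99

99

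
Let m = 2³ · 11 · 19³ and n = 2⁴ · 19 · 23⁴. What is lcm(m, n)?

337819577744

max exponent per prime: 2⁴ · 11 · 19³ · 23⁴ = 337819577744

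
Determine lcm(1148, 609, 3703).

lcm(1148, 609) = 1148·609/gcd = 699132/7 = 99876
lcm(99876, 3703) = 99876·3703/gcd = 369840828/7 = 52834404

52834404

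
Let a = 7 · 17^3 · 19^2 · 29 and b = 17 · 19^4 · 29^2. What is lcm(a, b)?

max exponent per prime: 7 · 17^3 · 19^4 · 29^2 = 3769252258751

3769252258751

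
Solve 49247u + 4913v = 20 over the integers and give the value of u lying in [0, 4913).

gcd(49247, 4913) = 1 (Euclid: 49247 = 10·4913 + 117; 4913 = 41·117 + 116; 117 = 1·116 + 1; 116 = 116·1 + 0), and 1 | 20.
Extended Euclid: 49247·(42) + 4913·(-421) = 1. Scale by 20: u₀ = 840.
General solution u = u₀ + 4913t; reducing mod 4913 gives u = 840 (and v = -8420).

840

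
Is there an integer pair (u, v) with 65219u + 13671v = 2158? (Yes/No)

gcd(65219, 13671): 65219 = 4·13671 + 10535; 13671 = 1·10535 + 3136; 10535 = 3·3136 + 1127; 3136 = 2·1127 + 882; 1127 = 1·882 + 245; 882 = 3·245 + 147; 245 = 1·147 + 98; 147 = 1·98 + 49; 98 = 2·49 + 0 → 49
49 does not divide 2158, so a solution does not exist.

No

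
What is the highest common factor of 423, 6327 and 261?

9

423 = 3² · 47; 6327 = 3² · 19 · 37; 261 = 3² · 29
gcd takes min exponent of each prime: 3² = 9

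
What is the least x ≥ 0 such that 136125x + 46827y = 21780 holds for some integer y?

gcd(136125, 46827) = 1089 (Euclid: 136125 = 2·46827 + 42471; 46827 = 1·42471 + 4356; 42471 = 9·4356 + 3267; 4356 = 1·3267 + 1089; 3267 = 3·1089 + 0), and 1089 | 21780.
Extended Euclid: 136125·(-11) + 46827·(32) = 1089. Scale by 20: x₀ = -220.
General solution x = x₀ + 43t; reducing mod 43 gives x = 38 (and y = -110).

38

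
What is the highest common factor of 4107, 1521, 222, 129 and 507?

3

4107 = 3 · 37²; 1521 = 3² · 13²; 222 = 2 · 3 · 37; 129 = 3 · 43; 507 = 3 · 13²
gcd takes min exponent of each prime: 3 = 3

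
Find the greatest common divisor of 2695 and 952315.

2695 = 5 · 7² · 11
952315 = 5 · 7² · 13² · 23
Common: 5 · 7² = 245

245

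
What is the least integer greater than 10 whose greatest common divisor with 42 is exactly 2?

16

Multiples of 2 above 10: 2·6, 2·7, … . Need the cofactor coprime to 42/2 = 21.
Checking s = 6, 7, … the first with gcd(s, 21) = 1 is s = 8, giving 16.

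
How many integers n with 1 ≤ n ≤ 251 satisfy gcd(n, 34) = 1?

119

34 = 2·17. Inclusion–exclusion on these primes:
251 − ⌊251/2⌋ − ⌊251/17⌋ + ⌊251/34⌋ = 119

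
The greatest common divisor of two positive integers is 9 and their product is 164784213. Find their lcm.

Since gcd(u,v)·lcm(u,v) = uv, lcm = 164784213/9 = 18309357.

18309357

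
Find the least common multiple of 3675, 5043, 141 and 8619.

lcm(3675, 5043) = 3675·5043/gcd = 18533025/3 = 6177675
lcm(6177675, 141) = 6177675·141/gcd = 871052175/3 = 290350725
lcm(290350725, 8619) = 290350725·8619/gcd = 2502532898775/3 = 834177632925

834177632925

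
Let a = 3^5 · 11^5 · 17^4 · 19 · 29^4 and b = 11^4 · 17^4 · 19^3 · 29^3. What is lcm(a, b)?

15856896056438596887387

max exponent per prime: 3^5 · 11^5 · 17^4 · 19^3 · 29^4 = 15856896056438596887387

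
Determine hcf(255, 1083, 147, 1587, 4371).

3

255 = 3 · 5 · 17; 1083 = 3 · 19²; 147 = 3 · 7²; 1587 = 3 · 23²; 4371 = 3 · 31 · 47
gcd takes min exponent of each prime: 3 = 3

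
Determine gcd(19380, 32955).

Euclid: 32955 = 1·19380 + 13575; 19380 = 1·13575 + 5805; 13575 = 2·5805 + 1965; 5805 = 2·1965 + 1875; 1965 = 1·1875 + 90; 1875 = 20·90 + 75; 90 = 1·75 + 15; 75 = 5·15 + 0. Last nonzero remainder: 15.

15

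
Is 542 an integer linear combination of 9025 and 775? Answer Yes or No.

No

gcd(9025, 775): 9025 = 11·775 + 500; 775 = 1·500 + 275; 500 = 1·275 + 225; 275 = 1·225 + 50; 225 = 4·50 + 25; 50 = 2·25 + 0 → 25
25 does not divide 542, so a solution does not exist.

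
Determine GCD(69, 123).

3

Euclid: 123 = 1·69 + 54; 69 = 1·54 + 15; 54 = 3·15 + 9; 15 = 1·9 + 6; 9 = 1·6 + 3; 6 = 2·3 + 0. Last nonzero remainder: 3.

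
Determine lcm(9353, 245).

9353 = 47 · 199; 245 = 5 · 7²
max exponents: 5 · 7² · 47 · 199 = 2291485

2291485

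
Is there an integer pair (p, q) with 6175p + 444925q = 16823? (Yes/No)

No

By Bézout, 6175p + 444925q = 16823 has integer solutions iff gcd(6175, 444925) | 16823.
Euclid: 444925 = 72·6175 + 325; 6175 = 19·325 + 0. gcd = 325; 16823 mod 325 = 248. No.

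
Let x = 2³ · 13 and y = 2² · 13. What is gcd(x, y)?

52

min exponent per shared prime: 2² · 13 = 52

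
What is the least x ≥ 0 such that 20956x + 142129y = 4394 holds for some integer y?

692

Euclid: 142129 = 6·20956 + 16393; 20956 = 1·16393 + 4563; 16393 = 3·4563 + 2704; 4563 = 1·2704 + 1859; 2704 = 1·1859 + 845; 1859 = 2·845 + 169; 845 = 5·169 + 0 → gcd = 169; 4394 = 169·26.
Back-substitution yields 20956·(156) + 142129·(-23) = 169, so one solution is x = 156·26 = 4056, y = -23·26 = -598.
Solutions in x differ by 142129/169 = 841; the one in [0, 841) is 4056 mod 841 = 692.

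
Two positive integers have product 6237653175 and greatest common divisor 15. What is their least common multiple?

415843545

For any two positive integers, gcd × lcm equals their product. Hence lcm = 6237653175 / 15 = 415843545.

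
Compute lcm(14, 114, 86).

34314

14 = 2 · 7; 114 = 2 · 3 · 19; 86 = 2 · 43
lcm takes max exponent of each prime: 2 · 3 · 7 · 19 · 43 = 34314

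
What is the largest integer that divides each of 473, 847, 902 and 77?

11

gcd(473, 847): 847 = 1·473 + 374; 473 = 1·374 + 99; 374 = 3·99 + 77; 99 = 1·77 + 22; 77 = 3·22 + 11; 22 = 2·11 + 0 → 11
gcd(11, 902): 902 = 82·11 + 0 → 11
gcd(11, 77): 77 = 7·11 + 0 → 11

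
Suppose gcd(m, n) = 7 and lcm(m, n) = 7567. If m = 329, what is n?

Using mn = gcd(m,n)·lcm(m,n) = 7·7567 = 52969, we get n = 52969/329 = 161.

161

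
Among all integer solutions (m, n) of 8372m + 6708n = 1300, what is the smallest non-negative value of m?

29

gcd(8372, 6708) = 52 (Euclid: 8372 = 1·6708 + 1664; 6708 = 4·1664 + 52; 1664 = 32·52 + 0), and 52 | 1300.
Extended Euclid: 8372·(-4) + 6708·(5) = 52. Scale by 25: m₀ = -100.
General solution m = m₀ + 129t; reducing mod 129 gives m = 29 (and n = -36).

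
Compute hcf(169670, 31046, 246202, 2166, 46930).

722

gcd(169670, 31046): 169670 = 5·31046 + 14440; 31046 = 2·14440 + 2166; 14440 = 6·2166 + 1444; 2166 = 1·1444 + 722; 1444 = 2·722 + 0 → 722
gcd(722, 246202): 246202 = 341·722 + 0 → 722
gcd(722, 2166): 2166 = 3·722 + 0 → 722
gcd(722, 46930): 46930 = 65·722 + 0 → 722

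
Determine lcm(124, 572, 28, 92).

lcm(124, 572) = 124·572/gcd = 70928/4 = 17732
lcm(17732, 28) = 17732·28/gcd = 496496/4 = 124124
lcm(124124, 92) = 124124·92/gcd = 11419408/4 = 2854852

2854852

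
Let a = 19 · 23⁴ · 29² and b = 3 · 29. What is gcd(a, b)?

min exponent per shared prime: 29 = 29

29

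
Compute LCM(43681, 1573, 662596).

3109563028

lcm(43681, 1573) = 43681·1573/gcd = 68710213/121 = 567853
lcm(567853, 662596) = 567853·662596/gcd = 376257126388/121 = 3109563028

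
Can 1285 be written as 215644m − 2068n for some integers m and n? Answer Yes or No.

No

gcd(215644, 2068): 215644 = 104·2068 + 572; 2068 = 3·572 + 352; 572 = 1·352 + 220; 352 = 1·220 + 132; 220 = 1·132 + 88; 132 = 1·88 + 44; 88 = 2·44 + 0 → 44
44 does not divide 1285, so a solution does not exist.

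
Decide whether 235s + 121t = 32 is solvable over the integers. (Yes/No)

By Bézout, 235s + 121t = 32 has integer solutions iff gcd(235, 121) | 32.
Euclid: 235 = 1·121 + 114; 121 = 1·114 + 7; 114 = 16·7 + 2; 7 = 3·2 + 1; 2 = 2·1 + 0. gcd = 1; 32 mod 1 = 0. Yes.

Yes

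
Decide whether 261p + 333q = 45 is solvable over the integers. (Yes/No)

Yes

By Bézout, 261p + 333q = 45 has integer solutions iff gcd(261, 333) | 45.
Euclid: 333 = 1·261 + 72; 261 = 3·72 + 45; 72 = 1·45 + 27; 45 = 1·27 + 18; 27 = 1·18 + 9; 18 = 2·9 + 0. gcd = 9; 45 mod 9 = 0. Yes.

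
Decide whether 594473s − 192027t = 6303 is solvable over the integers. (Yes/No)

By Bézout, 594473s − 192027t = 6303 has integer solutions iff gcd(594473, 192027) | 6303.
Euclid: 594473 = 3·192027 + 18392; 192027 = 10·18392 + 8107; 18392 = 2·8107 + 2178; 8107 = 3·2178 + 1573; 2178 = 1·1573 + 605; 1573 = 2·605 + 363; 605 = 1·363 + 242; 363 = 1·242 + 121; 242 = 2·121 + 0. gcd = 121; 6303 mod 121 = 11. No.

No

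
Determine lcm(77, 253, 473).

76153

77 = 7 · 11; 253 = 11 · 23; 473 = 11 · 43
lcm takes max exponent of each prime: 7 · 11 · 23 · 43 = 76153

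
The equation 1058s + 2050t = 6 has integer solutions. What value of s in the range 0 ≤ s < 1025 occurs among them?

932

gcd(1058, 2050) = 2 (Euclid: 2050 = 1·1058 + 992; 1058 = 1·992 + 66; 992 = 15·66 + 2; 66 = 33·2 + 0), and 2 | 6.
Extended Euclid: 1058·(-31) + 2050·(16) = 2. Scale by 3: s₀ = -93.
General solution s = s₀ + 1025k; reducing mod 1025 gives s = 932 (and t = -481).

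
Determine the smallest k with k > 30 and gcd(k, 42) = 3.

gcd(k, 42) = 3 forces 3 | k; write k = 3s. Then gcd(3s, 3·14) = 3·gcd(s, 14), so need gcd(s, 14) = 1.
3s > 30 gives s ≥ 11. The least s ≥ 11 coprime to 14 is 11, so k = 3·11 = 33.

33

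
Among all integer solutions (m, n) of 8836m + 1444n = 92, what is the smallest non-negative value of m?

244

Euclid: 8836 = 6·1444 + 172; 1444 = 8·172 + 68; 172 = 2·68 + 36; 68 = 1·36 + 32; 36 = 1·32 + 4; 32 = 8·4 + 0 → gcd = 4; 92 = 4·23.
Back-substitution yields 8836·(42) + 1444·(-257) = 4, so one solution is m = 42·23 = 966, n = -257·23 = -5911.
Solutions in m differ by 1444/4 = 361; the one in [0, 361) is 966 mod 361 = 244.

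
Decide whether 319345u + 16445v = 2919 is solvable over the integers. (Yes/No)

No

By Bézout, 319345u + 16445v = 2919 has integer solutions iff gcd(319345, 16445) | 2919.
Euclid: 319345 = 19·16445 + 6890; 16445 = 2·6890 + 2665; 6890 = 2·2665 + 1560; 2665 = 1·1560 + 1105; 1560 = 1·1105 + 455; 1105 = 2·455 + 195; 455 = 2·195 + 65; 195 = 3·65 + 0. gcd = 65; 2919 mod 65 = 59. No.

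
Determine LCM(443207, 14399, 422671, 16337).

289337846765737

lcm(443207, 14399) = 443207·14399/gcd = 6381737593/17 = 375396329
lcm(375396329, 422671) = 375396329·422671/gcd = 158669141774759/17 = 9333478927927
lcm(9333478927927, 16337) = 9333478927927·16337/gcd = 152481045245543399/527 = 289337846765737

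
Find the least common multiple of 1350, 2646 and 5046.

1350 = 2 · 3³ · 5²; 2646 = 2 · 3³ · 7²; 5046 = 2 · 3 · 29²
lcm takes max exponent of each prime: 2 · 3³ · 5² · 7² · 29² = 55632150

55632150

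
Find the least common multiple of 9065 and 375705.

9065 = 5 · 7² · 37; 375705 = 3³ · 5 · 11² · 23
max exponents: 3³ · 5 · 7² · 11² · 23 · 37 = 681153165

681153165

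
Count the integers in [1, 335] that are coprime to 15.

15 = 3·5. Inclusion–exclusion on these primes:
335 − ⌊335/3⌋ − ⌊335/5⌋ + ⌊335/15⌋ = 179

179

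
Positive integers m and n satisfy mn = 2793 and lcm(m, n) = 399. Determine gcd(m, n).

gcd·lcm = product, so gcd = 2793/399 = 7.

7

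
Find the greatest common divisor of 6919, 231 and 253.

11

6919 = 11 · 17 · 37; 231 = 3 · 7 · 11; 253 = 11 · 23
gcd takes min exponent of each prime: 11 = 11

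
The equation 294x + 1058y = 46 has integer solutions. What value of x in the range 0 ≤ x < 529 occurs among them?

Reduce mod 1058: 294x ≡ 46 (mod 1058). With g = gcd(294, 1058) = 2 dividing 46, divide through: 147x ≡ 23 (mod 529).
Since gcd(147, 529) = 1, x ≡ 23·(147)⁻¹ ≡ 414 (mod 529). Smallest non-negative: 414.

414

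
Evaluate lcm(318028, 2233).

710156524

gcd first: 318028 = 142·2233 + 942; 2233 = 2·942 + 349; 942 = 2·349 + 244; 349 = 1·244 + 105; 244 = 2·105 + 34; 105 = 3·34 + 3; 34 = 11·3 + 1; 3 = 3·1 + 0 → gcd = 1
lcm = 318028·2233/gcd = 710156524/1 = 710156524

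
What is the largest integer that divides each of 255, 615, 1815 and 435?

gcd(255, 615): 615 = 2·255 + 105; 255 = 2·105 + 45; 105 = 2·45 + 15; 45 = 3·15 + 0 → 15
gcd(15, 1815): 1815 = 121·15 + 0 → 15
gcd(15, 435): 435 = 29·15 + 0 → 15

15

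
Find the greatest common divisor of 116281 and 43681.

Euclid: 116281 = 2·43681 + 28919; 43681 = 1·28919 + 14762; 28919 = 1·14762 + 14157; 14762 = 1·14157 + 605; 14157 = 23·605 + 242; 605 = 2·242 + 121; 242 = 2·121 + 0. Last nonzero remainder: 121.

121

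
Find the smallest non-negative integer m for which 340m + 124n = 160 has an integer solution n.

Reduce mod 124: 340m ≡ 160 (mod 124). With g = gcd(340, 124) = 4 dividing 160, divide through: 85m ≡ 40 (mod 31).
Since gcd(85, 31) = 1, m ≡ 40·(85)⁻¹ ≡ 26 (mod 31). Smallest non-negative: 26.

26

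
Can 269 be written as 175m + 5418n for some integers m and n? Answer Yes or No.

No

By Bézout, 175m + 5418n = 269 has integer solutions iff gcd(175, 5418) | 269.
Euclid: 5418 = 30·175 + 168; 175 = 1·168 + 7; 168 = 24·7 + 0. gcd = 7; 269 mod 7 = 3. No.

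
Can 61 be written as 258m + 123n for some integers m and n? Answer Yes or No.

No

gcd(258, 123): 258 = 2·123 + 12; 123 = 10·12 + 3; 12 = 4·3 + 0 → 3
3 does not divide 61, so a solution does not exist.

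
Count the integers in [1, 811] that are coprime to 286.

341

286 = 2·11·13. Inclusion–exclusion on these primes:
811 − ⌊811/2⌋ − ⌊811/11⌋ − ⌊811/13⌋ + ⌊811/22⌋ + ⌊811/26⌋ + ⌊811/143⌋ − ⌊811/286⌋ = 341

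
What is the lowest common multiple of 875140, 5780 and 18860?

238499278780

875140 = 2² · 5 · 7² · 19 · 47; 5780 = 2² · 5 · 17²; 18860 = 2² · 5 · 23 · 41
lcm takes max exponent of each prime: 2² · 5 · 7² · 17² · 19 · 23 · 41 · 47 = 238499278780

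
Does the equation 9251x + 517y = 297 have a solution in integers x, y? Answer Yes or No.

Yes

By Bézout, 9251x + 517y = 297 has integer solutions iff gcd(9251, 517) | 297.
Euclid: 9251 = 17·517 + 462; 517 = 1·462 + 55; 462 = 8·55 + 22; 55 = 2·22 + 11; 22 = 2·11 + 0. gcd = 11; 297 mod 11 = 0. Yes.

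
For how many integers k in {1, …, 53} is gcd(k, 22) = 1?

25

Prime factors of 22: 2, 11. Count integers ≤ 53 divisible by none of them.
By inclusion–exclusion: 53 − ⌊53/2⌋ − ⌊53/11⌋ + ⌊53/22⌋ = 25.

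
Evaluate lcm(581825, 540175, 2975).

581825 = 5² · 17 · 37²; 540175 = 5² · 17 · 31 · 41; 2975 = 5² · 7 · 17
lcm takes max exponent of each prime: 5² · 7 · 17 · 31 · 37² · 41 = 5176497025

5176497025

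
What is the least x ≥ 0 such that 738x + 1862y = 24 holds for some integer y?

106

Euclid: 1862 = 2·738 + 386; 738 = 1·386 + 352; 386 = 1·352 + 34; 352 = 10·34 + 12; 34 = 2·12 + 10; 12 = 1·10 + 2; 10 = 5·2 + 0 → gcd = 2; 24 = 2·12.
Back-substitution yields 738·(164) + 1862·(-65) = 2, so one solution is x = 164·12 = 1968, y = -65·12 = -780.
Solutions in x differ by 1862/2 = 931; the one in [0, 931) is 1968 mod 931 = 106.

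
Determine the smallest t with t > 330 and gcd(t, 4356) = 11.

gcd(t, 4356) = 11 forces 11 | t; write t = 11s. Then gcd(11s, 11·396) = 11·gcd(s, 396), so need gcd(s, 396) = 1.
11s > 330 gives s ≥ 31. The least s ≥ 31 coprime to 396 is 31, so t = 11·31 = 341.

341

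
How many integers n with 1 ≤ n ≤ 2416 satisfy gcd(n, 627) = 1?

Prime factors of 627: 3, 11, 19. Count integers ≤ 2416 divisible by none of them.
By inclusion–exclusion: 2416 − ⌊2416/3⌋ − ⌊2416/11⌋ − ⌊2416/19⌋ + ⌊2416/33⌋ + ⌊2416/57⌋ + ⌊2416/209⌋ − ⌊2416/627⌋ = 1388.

1388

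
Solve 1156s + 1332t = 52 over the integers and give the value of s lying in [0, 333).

310

gcd(1156, 1332) = 4 (Euclid: 1332 = 1·1156 + 176; 1156 = 6·176 + 100; 176 = 1·100 + 76; 100 = 1·76 + 24; 76 = 3·24 + 4; 24 = 6·4 + 0), and 4 | 52.
Extended Euclid: 1156·(-53) + 1332·(46) = 4. Scale by 13: s₀ = -689.
General solution s = s₀ + 333k; reducing mod 333 gives s = 310 (and t = -269).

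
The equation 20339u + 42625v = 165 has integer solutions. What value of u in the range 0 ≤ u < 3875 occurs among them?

gcd(20339, 42625) = 11 (Euclid: 42625 = 2·20339 + 1947; 20339 = 10·1947 + 869; 1947 = 2·869 + 209; 869 = 4·209 + 33; 209 = 6·33 + 11; 33 = 3·11 + 0), and 11 | 165.
Extended Euclid: 20339·(-1226) + 42625·(585) = 11. Scale by 15: u₀ = -18390.
General solution u = u₀ + 3875t; reducing mod 3875 gives u = 985 (and v = -470).

985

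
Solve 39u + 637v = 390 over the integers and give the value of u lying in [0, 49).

10

Euclid: 637 = 16·39 + 13; 39 = 3·13 + 0 → gcd = 13; 390 = 13·30.
Back-substitution yields 39·(-16) + 637·(1) = 13, so one solution is u = -16·30 = -480, v = 1·30 = 30.
Solutions in u differ by 637/13 = 49; the one in [0, 49) is -480 mod 49 = 10.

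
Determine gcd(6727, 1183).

6727 = 7 · 31²
1183 = 7 · 13²
Common: 7 = 7

7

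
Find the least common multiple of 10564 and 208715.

116045540

10564 = 2² · 19 · 139; 208715 = 5 · 13³ · 19
max exponents: 2² · 5 · 13³ · 19 · 139 = 116045540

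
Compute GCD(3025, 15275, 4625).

25

3025 = 5² · 11²; 15275 = 5² · 13 · 47; 4625 = 5³ · 37
gcd takes min exponent of each prime: 5² = 25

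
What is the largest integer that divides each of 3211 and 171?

19

Euclid: 3211 = 18·171 + 133; 171 = 1·133 + 38; 133 = 3·38 + 19; 38 = 2·19 + 0. Last nonzero remainder: 19.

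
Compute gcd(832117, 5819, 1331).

gcd(832117, 5819): 832117 = 143·5819 + 0 → 5819
gcd(5819, 1331): 5819 = 4·1331 + 495; 1331 = 2·495 + 341; 495 = 1·341 + 154; 341 = 2·154 + 33; 154 = 4·33 + 22; 33 = 1·22 + 11; 22 = 2·11 + 0 → 11

11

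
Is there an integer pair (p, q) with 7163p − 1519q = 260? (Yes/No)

Yes

gcd(7163, 1519): 7163 = 4·1519 + 1087; 1519 = 1·1087 + 432; 1087 = 2·432 + 223; 432 = 1·223 + 209; 223 = 1·209 + 14; 209 = 14·14 + 13; 14 = 1·13 + 1; 13 = 13·1 + 0 → 1
1 divides 260, so a solution exists.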